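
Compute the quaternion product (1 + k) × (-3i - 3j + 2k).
-2 - 6j + 2k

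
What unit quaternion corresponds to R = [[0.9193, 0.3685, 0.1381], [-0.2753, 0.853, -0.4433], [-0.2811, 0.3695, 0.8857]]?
0.9563 + 0.2125i + 0.1096j - 0.1683k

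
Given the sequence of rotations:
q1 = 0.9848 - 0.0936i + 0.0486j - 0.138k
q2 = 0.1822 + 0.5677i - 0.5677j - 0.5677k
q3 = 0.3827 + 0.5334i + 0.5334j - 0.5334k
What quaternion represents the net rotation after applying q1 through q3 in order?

q2 · q1 = 0.1818 + 0.6479i - 0.4187j - 0.6098k
q3 · q2 · q1 = -0.3779 - 0.2037i - 0.0836j - 0.8993k
-0.3779 - 0.2037i - 0.0836j - 0.8993k


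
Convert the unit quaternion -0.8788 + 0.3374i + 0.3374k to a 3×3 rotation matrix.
[[0.7723, 0.593, 0.2277], [-0.593, 0.5446, 0.593], [0.2277, -0.593, 0.7723]]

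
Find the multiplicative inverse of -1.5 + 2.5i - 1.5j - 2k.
-0.1017 - 0.1695i + 0.1017j + 0.1356k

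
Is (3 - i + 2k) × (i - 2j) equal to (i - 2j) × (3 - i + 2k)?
No: pq = 1 + 7i - 4j + 2k ≠ 1 - i - 8j - 2k = qp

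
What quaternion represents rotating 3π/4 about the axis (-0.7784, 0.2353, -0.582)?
0.3827 - 0.7191i + 0.2174j - 0.5377k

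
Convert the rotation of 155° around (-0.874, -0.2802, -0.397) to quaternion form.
0.2164 - 0.8533i - 0.2736j - 0.3876k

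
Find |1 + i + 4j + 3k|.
√27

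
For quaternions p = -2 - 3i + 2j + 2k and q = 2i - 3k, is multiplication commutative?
No: pq = 12 - 10i - 5j + 2k ≠ 12 + 2i + 5j + 10k = qp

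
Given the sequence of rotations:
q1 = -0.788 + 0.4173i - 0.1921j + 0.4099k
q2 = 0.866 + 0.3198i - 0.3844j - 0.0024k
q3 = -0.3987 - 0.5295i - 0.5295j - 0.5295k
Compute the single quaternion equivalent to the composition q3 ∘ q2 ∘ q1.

q2 · q1 = -0.8887 - 0.0486i + 0.0045j + 0.4558k
q3 · q2 · q1 = 0.5723 + 0.251i + 0.7359j + 0.2607k
0.5723 + 0.251i + 0.7359j + 0.2607k


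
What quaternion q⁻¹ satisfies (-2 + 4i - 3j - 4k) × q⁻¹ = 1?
-0.0444 - 0.0889i + 0.0667j + 0.0889k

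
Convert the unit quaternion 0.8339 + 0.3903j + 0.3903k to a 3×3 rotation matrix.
[[0.3907, -0.6509, 0.6509], [0.6509, 0.6953, 0.3047], [-0.6509, 0.3047, 0.6953]]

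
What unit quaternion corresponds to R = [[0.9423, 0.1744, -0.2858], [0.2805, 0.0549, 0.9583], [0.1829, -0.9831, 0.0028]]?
0.7071 - 0.6864i - 0.1657j + 0.0375k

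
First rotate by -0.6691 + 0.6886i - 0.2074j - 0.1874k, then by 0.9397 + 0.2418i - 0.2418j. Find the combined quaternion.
-0.8454 + 0.5306i + 0.0122j - 0.0597k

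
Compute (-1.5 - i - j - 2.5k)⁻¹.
-0.1429 + 0.0952i + 0.0952j + 0.2381k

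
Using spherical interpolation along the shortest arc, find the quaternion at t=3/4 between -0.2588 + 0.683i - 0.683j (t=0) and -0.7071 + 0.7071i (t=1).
-0.6321 + 0.7509i - 0.1913j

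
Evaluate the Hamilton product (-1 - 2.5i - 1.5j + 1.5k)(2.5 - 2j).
-5.5 - 3.25i - 1.75j + 8.75k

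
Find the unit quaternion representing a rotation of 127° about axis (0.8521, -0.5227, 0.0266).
0.4462 + 0.7626i - 0.4678j + 0.0238k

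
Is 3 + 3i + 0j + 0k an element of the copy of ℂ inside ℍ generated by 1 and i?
Yes. The quaternion 3 + 3i has j- and k-coefficients y = z = 0, so it lies in the complex subalgebra spanned by 1 and i.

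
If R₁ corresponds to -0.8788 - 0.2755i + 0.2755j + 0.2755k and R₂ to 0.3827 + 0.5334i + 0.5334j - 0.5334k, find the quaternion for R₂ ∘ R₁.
-0.1894 - 0.2803i - 0.3633j + 0.8681k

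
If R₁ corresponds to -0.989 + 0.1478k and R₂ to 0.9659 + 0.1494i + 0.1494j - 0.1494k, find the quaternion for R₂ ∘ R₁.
-0.9332 - 0.1257i - 0.1698j + 0.2905k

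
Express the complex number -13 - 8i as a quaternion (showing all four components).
-13 - 8i + 0j + 0k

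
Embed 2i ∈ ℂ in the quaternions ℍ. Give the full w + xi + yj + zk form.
0 + 2i + 0j + 0k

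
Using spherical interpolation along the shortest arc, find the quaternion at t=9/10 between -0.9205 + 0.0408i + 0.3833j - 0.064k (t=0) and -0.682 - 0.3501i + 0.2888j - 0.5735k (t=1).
-0.724 - 0.3158i + 0.3059j - 0.5316k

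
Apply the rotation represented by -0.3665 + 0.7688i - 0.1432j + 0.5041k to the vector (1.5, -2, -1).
(-0.503, 0.077, 2.644)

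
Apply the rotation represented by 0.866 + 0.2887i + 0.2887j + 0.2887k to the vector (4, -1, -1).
(2.333, 2.334, -2.667)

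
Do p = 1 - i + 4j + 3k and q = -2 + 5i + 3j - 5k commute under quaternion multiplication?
No: pq = 6 - 22i + 5j - 34k ≠ 6 + 36i - 15j + 12k = qp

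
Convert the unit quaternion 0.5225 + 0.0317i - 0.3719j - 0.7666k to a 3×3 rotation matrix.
[[-0.452, 0.7775, -0.4372], [-0.8247, -0.1774, 0.5371], [0.34, 0.6033, 0.7214]]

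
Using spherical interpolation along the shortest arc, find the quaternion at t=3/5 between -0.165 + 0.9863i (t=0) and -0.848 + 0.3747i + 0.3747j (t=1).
-0.6512 + 0.7152i + 0.2536j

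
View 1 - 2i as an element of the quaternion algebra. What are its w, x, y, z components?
1 - 2i + 0j + 0k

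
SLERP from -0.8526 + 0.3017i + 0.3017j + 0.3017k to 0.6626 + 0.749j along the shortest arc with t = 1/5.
-0.9235 + 0.2663i + 0.0732j + 0.2663k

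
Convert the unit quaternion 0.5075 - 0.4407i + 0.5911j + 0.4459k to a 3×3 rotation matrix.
[[-0.0965, -0.9736, 0.207], [-0.0684, 0.2139, 0.9745], [-0.993, 0.0798, -0.0872]]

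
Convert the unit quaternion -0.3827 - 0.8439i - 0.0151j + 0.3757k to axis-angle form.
axis = (-0.9134, -0.0163, 0.4067), θ = 5π/4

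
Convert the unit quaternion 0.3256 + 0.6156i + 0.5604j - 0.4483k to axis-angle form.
axis = (0.6511, 0.5927, -0.4741), θ = 142°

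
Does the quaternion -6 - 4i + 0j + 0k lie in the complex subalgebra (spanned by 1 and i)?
Yes. The quaternion -6 - 4i has j- and k-coefficients y = z = 0, so it lies in the complex subalgebra spanned by 1 and i.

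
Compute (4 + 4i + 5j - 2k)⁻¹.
0.0656 - 0.0656i - 0.082j + 0.0328k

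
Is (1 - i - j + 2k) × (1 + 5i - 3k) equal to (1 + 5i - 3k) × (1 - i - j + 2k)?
No: pq = 12 + 7i + 6j + 4k ≠ 12 + i - 8j - 6k = qp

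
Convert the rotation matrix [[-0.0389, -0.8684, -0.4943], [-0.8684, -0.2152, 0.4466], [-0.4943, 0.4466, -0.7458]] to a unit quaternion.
0.6932i - 0.6264j - 0.3565k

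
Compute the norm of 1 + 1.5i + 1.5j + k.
2.55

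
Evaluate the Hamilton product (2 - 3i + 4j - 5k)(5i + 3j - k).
-2 + 21i - 22j - 31k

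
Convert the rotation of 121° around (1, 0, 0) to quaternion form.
0.4924 + 0.8704i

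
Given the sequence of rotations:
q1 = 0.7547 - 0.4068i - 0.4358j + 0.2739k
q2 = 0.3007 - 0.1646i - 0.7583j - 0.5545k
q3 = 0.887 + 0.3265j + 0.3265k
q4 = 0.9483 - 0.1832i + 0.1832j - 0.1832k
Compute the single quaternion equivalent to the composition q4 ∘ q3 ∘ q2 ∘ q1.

q2 · q1 = -0.0186 - 0.6959i - 0.4327j - 0.5729k
q3 · q2 · q1 = 0.3118 - 0.663i - 0.6171j - 0.287k
q4 · q3 · q2 · q1 = 0.2347 - 0.8515i - 0.4592j - 0.0948k
0.2347 - 0.8515i - 0.4592j - 0.0948k


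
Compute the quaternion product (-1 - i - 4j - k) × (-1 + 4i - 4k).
1 + 13i - 4j + 21k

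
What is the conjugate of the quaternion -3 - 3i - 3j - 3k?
-3 + 3i + 3j + 3k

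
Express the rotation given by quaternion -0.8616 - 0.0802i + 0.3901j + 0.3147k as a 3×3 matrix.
[[0.4976, 0.4797, -0.7227], [-0.6049, 0.7891, 0.1073], [0.6217, 0.3837, 0.6828]]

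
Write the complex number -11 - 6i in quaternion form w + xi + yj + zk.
-11 - 6i + 0j + 0k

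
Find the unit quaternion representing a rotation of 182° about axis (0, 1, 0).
-0.0175 + 0.9998j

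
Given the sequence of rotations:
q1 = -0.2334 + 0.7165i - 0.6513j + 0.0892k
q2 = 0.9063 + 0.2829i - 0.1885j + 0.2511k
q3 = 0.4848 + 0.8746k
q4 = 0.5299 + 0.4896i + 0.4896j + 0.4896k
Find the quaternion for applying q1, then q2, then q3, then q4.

q2 · q1 = -0.5594 + 0.7301i - 0.3916j - 0.027k
q3 · q2 · q1 = -0.2476 + 0.6964i + 0.4487j - 0.5023k
q4 · q3 · q2 · q1 = -0.4459 - 0.2178i + 0.7034j - 0.5087k
-0.4459 - 0.2178i + 0.7034j - 0.5087k


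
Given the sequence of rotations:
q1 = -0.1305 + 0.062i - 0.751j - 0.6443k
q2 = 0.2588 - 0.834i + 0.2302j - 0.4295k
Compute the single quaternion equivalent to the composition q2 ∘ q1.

q2 · q1 = -0.0859 - 0.346i - 0.7884j + 0.5014k
-0.0859 - 0.346i - 0.7884j + 0.5014k


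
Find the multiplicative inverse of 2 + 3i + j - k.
0.1333 - 0.2i - 0.0667j + 0.0667k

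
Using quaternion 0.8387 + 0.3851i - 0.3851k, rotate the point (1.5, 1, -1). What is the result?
(1.998, 0.084, -0.502)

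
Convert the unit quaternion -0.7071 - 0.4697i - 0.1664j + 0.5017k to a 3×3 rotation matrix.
[[0.4412, 0.8658, -0.236], [-0.5532, 0.0554, -0.8312], [-0.7066, 0.4973, 0.5034]]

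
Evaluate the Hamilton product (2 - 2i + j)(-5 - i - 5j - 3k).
-7 + 5i - 21j + 5k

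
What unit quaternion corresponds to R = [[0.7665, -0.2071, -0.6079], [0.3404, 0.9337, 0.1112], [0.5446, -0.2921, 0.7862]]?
0.9336 - 0.108i - 0.3086j + 0.1466k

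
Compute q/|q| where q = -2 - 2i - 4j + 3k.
-0.3482 - 0.3482i - 0.6963j + 0.5222k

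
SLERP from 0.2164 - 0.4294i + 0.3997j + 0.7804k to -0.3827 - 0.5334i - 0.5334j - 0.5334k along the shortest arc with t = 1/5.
0.2787 - 0.2405i + 0.4729j + 0.8005k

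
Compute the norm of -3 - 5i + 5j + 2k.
√63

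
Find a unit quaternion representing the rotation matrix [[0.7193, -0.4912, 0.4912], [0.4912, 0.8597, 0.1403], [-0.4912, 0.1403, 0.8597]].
0.9272 + 0.2649j + 0.2649k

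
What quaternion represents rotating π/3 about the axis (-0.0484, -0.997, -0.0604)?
0.866 - 0.0242i - 0.4985j - 0.0302k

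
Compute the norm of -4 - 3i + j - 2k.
√30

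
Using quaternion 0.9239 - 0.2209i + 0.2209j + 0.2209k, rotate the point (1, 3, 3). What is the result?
(0.219, 4.242, 0.977)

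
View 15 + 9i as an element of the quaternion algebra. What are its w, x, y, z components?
15 + 9i + 0j + 0k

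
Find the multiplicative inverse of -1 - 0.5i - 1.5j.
-0.2857 + 0.1429i + 0.4286j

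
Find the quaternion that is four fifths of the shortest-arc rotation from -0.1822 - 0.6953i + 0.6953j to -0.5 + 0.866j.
-0.457 - 0.1546i + 0.8759j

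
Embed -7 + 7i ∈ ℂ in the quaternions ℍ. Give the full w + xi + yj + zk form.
-7 + 7i + 0j + 0k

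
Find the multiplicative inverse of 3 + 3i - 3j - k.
0.1071 - 0.1071i + 0.1071j + 0.0357k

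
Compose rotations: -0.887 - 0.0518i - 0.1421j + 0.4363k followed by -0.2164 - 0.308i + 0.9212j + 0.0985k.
0.2639 + 0.7003i - 0.6571j - 0.0903k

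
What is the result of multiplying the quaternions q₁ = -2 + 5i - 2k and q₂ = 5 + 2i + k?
-18 + 21i - 9j - 12k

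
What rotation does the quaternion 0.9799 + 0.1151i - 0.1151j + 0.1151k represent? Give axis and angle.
axis = (√3/3, -√3/3, √3/3), θ = 23°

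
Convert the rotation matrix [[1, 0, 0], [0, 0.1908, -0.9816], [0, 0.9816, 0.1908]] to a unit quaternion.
0.7716 + 0.6361i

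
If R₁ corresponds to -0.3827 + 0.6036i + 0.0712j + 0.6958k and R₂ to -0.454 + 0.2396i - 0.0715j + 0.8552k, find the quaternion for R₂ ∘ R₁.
-0.5608 - 0.4764i + 0.3445j - 0.583k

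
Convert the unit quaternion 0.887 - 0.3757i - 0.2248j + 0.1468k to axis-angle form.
axis = (-0.8136, -0.4868, 0.3179), θ = 55°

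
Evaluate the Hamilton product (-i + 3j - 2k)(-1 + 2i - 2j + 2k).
12 + 3i - 5j - 2k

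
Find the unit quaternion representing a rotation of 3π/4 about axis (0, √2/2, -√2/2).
0.3827 + 0.6533j - 0.6533k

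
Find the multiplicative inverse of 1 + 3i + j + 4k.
0.037 - 0.1111i - 0.037j - 0.1481k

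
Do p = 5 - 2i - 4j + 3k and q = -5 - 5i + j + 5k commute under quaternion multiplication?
No: pq = -46 - 38i + 20j - 12k ≠ -46 + 8i + 30j + 32k = qp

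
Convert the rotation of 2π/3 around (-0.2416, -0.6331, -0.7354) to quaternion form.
0.5 - 0.2092i - 0.5483j - 0.6369k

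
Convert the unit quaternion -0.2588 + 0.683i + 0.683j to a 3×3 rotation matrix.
[[0.067, 0.933, -0.3535], [0.933, 0.067, 0.3535], [0.3535, -0.3535, -0.866]]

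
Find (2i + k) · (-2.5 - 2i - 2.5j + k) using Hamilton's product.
3 - 2.5i - 4j - 7.5k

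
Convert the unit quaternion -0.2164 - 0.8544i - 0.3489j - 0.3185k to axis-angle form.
axis = (-0.8751, -0.3574, -0.3262), θ = 205°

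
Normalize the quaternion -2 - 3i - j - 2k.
-0.4714 - 0.7071i - 0.2357j - 0.4714k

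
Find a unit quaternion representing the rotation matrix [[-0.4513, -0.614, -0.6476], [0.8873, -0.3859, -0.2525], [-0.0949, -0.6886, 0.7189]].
0.4695 - 0.2322i - 0.2943j + 0.7994k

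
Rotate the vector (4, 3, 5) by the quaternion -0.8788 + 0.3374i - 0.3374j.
(5.371, 4.371, -1.428)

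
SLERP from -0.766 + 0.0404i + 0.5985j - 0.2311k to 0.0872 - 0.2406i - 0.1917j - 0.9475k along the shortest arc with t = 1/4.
-0.6689 - 0.0536i + 0.4761j - 0.5684k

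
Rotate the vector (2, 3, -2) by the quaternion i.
(2, -3, 2)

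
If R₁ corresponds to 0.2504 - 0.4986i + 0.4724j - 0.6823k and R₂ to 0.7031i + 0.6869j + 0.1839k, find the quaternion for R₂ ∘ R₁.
0.1515 - 0.3795i + 0.56j + 0.7207k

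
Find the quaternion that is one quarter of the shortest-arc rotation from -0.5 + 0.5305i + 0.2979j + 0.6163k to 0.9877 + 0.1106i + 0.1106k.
-0.7323 + 0.4104i + 0.2501j + 0.4824k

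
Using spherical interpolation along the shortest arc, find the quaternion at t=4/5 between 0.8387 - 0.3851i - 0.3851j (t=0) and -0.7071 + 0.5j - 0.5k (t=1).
0.7617 - 0.0828i - 0.4939j + 0.4111k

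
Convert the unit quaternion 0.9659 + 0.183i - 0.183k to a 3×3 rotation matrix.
[[0.933, 0.3535, -0.067], [-0.3535, 0.866, -0.3535], [-0.067, 0.3535, 0.933]]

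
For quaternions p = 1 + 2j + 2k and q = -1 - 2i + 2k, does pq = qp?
No: pq = -5 + 2i - 6j + 4k ≠ -5 - 6i + 2j - 4k = qp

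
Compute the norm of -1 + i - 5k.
√27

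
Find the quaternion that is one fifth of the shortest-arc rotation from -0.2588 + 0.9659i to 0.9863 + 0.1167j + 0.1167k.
-0.4969 + 0.8666i - 0.0313j - 0.0313k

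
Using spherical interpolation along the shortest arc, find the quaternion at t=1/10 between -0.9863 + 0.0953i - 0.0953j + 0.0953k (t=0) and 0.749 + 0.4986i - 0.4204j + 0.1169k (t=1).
-0.9959 + 0.0312i - 0.0401j + 0.0747k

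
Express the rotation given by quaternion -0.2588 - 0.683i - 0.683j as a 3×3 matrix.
[[0.067, 0.933, 0.3535], [0.933, 0.067, -0.3535], [-0.3535, 0.3535, -0.866]]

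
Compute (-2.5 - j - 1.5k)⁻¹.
-0.2632 + 0.1053j + 0.1579k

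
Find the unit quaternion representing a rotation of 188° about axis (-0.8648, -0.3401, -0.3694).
-0.0698 - 0.8627i - 0.3393j - 0.3685k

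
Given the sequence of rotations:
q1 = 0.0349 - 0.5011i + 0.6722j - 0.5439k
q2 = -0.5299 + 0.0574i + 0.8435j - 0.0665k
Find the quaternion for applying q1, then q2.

q2 · q1 = -0.5929 - 0.1465i - 0.2622j + 0.7472k
-0.5929 - 0.1465i - 0.2622j + 0.7472k


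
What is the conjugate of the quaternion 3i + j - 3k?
-3i - j + 3k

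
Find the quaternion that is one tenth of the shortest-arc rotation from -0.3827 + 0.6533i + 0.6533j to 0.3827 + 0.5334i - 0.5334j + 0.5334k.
-0.4257 + 0.5564i + 0.7095j - 0.0765k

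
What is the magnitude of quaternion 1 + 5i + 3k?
√35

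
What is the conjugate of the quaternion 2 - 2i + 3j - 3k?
2 + 2i - 3j + 3k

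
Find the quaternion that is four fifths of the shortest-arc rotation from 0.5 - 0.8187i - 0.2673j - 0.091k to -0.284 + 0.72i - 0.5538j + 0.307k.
0.3542 - 0.7949i + 0.4056j - 0.2797k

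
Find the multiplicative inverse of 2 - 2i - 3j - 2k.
0.0952 + 0.0952i + 0.1429j + 0.0952k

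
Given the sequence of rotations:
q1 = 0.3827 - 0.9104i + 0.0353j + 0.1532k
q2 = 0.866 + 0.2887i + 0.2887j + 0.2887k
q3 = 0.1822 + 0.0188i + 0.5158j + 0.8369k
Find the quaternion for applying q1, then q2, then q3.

q2 · q1 = 0.5398 - 0.6439i - 0.166j + 0.5162k
q3 · q2 · q1 = -0.2359 + 0.298i - 0.3004j + 0.8748k
-0.2359 + 0.298i - 0.3004j + 0.8748k


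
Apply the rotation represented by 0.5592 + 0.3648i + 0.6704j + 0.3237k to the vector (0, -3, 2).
(1.591, -1.521, -2.856)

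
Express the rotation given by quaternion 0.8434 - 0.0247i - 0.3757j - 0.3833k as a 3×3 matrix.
[[0.4239, 0.6651, -0.6148], [-0.628, 0.7049, 0.3297], [0.6527, 0.2463, 0.7165]]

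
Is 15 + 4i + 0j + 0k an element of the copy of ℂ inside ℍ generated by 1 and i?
Yes. The quaternion 15 + 4i has j- and k-coefficients y = z = 0, so it lies in the complex subalgebra spanned by 1 and i.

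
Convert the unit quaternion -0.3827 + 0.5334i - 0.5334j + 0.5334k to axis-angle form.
axis = (√3/3, -√3/3, √3/3), θ = 5π/4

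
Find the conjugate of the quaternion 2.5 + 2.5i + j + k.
2.5 - 2.5i - j - k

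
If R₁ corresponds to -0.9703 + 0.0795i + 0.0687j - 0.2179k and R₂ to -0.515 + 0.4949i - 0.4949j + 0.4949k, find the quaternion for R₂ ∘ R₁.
0.6022 - 0.4473i + 0.592j - 0.2946k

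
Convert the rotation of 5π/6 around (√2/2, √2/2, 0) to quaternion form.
0.2588 + 0.683i + 0.683j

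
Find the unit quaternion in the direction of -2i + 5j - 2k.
-0.3482i + 0.8704j - 0.3482k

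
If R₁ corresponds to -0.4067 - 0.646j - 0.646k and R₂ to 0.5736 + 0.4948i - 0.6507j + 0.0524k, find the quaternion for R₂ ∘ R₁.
-0.6198 + 0.253i + 0.2137j - 0.7115k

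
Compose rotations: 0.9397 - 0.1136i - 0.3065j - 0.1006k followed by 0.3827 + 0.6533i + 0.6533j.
0.6341 + 0.5047i + 0.5623j - 0.1645k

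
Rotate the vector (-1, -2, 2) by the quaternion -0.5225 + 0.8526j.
(-1.328, -2, -1.799)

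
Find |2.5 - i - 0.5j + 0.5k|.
2.784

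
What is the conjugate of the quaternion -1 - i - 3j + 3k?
-1 + i + 3j - 3k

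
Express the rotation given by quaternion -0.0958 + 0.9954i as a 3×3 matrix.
[[1, 0, 0], [0, -0.9816, 0.1907], [0, -0.1907, -0.9816]]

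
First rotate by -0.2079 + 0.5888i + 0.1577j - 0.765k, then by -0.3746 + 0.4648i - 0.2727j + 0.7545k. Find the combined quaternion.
0.4244 - 0.2276i + 0.7974j + 0.3636k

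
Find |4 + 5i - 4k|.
√57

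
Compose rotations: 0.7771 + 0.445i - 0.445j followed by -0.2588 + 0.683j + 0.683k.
0.1028 + 0.1888i + 0.9499j + 0.2268k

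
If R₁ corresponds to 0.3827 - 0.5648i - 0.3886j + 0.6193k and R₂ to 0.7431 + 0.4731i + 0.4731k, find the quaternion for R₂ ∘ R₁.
0.2586 - 0.0548i - 0.849j + 0.4574k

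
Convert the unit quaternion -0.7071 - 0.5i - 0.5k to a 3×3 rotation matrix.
[[0.5, -0.7071, 0.5], [0.7071, 0, -0.7071], [0.5, 0.7071, 0.5]]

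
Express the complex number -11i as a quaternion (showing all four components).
0 - 11i + 0j + 0k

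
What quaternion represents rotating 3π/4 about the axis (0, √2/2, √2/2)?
0.3827 + 0.6533j + 0.6533k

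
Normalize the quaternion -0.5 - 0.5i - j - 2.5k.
-0.1796 - 0.1796i - 0.3592j - 0.898k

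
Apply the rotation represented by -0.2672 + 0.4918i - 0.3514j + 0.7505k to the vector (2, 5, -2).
(-2.322, -4.015, -3.389)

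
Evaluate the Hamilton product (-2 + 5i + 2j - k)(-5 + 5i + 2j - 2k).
-21 - 37i - 9j + 9k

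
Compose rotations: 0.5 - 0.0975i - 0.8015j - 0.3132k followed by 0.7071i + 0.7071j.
0.6357 + 0.1321i + 0.575j - 0.4978k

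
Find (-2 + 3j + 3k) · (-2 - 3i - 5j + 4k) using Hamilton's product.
7 + 33i - 5j - 5k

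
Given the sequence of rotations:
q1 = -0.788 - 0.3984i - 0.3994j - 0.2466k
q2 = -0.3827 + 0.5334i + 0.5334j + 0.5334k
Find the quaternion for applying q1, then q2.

q2 · q1 = 0.8587 - 0.1863i - 0.3484j - 0.3265k
0.8587 - 0.1863i - 0.3484j - 0.3265k


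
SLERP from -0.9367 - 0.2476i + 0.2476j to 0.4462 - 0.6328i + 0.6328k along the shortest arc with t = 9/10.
-0.5531 + 0.5717i + 0.0334j - 0.6051k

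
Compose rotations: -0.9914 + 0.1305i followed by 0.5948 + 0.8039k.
-0.5897 + 0.0776i + 0.1049j - 0.797k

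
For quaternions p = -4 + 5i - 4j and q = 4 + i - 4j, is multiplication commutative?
No: pq = -37 + 16i - 16k ≠ -37 + 16i + 16k = qp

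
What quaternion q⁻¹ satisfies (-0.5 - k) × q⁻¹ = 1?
-0.4 + 0.8k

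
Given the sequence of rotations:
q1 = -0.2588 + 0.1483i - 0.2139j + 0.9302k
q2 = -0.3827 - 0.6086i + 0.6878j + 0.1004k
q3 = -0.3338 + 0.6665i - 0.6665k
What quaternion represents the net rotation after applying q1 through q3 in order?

q2 · q1 = 0.243 + 0.762i + 0.4849j - 0.3538k
q3 · q2 · q1 = -0.8248 + 0.2308i - 0.4339j + 0.2793k
-0.8248 + 0.2308i - 0.4339j + 0.2793k


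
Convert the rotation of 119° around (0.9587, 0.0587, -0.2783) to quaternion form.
0.5075 + 0.826i + 0.0506j - 0.2398k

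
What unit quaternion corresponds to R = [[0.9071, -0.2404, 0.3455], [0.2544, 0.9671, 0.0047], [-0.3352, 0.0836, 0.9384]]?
0.9763 + 0.0202i + 0.1743j + 0.1267k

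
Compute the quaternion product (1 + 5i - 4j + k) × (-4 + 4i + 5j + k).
-5 - 25i + 20j + 38k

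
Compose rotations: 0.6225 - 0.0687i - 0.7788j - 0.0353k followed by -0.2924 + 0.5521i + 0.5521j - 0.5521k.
0.2664 - 0.0857i + 0.6288j - 0.7254k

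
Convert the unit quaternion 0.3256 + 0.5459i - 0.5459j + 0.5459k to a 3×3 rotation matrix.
[[-0.192, -0.9515, 0.2405], [-0.2405, -0.192, -0.9515], [0.9515, -0.2405, -0.192]]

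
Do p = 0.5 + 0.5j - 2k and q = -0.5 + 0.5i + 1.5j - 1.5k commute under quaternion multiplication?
No: pq = -4 + 2.5i - 0.5j ≠ -4 - 2i + 1.5j + 0.5k = qp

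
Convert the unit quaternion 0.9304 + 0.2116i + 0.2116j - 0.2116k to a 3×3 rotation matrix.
[[0.8209, 0.4833, 0.3042], [-0.3042, 0.8209, -0.4833], [-0.4833, 0.3042, 0.8209]]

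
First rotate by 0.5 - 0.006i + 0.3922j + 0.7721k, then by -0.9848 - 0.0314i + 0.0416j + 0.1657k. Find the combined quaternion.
-0.6368 - 0.0427i - 0.3422j - 0.6896k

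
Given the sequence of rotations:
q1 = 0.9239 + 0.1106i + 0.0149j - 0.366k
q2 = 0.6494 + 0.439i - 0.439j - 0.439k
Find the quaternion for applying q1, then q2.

q2 · q1 = 0.3973 + 0.6446i - 0.2838j - 0.5882k
0.3973 + 0.6446i - 0.2838j - 0.5882k


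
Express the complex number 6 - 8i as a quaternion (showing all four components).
6 - 8i + 0j + 0k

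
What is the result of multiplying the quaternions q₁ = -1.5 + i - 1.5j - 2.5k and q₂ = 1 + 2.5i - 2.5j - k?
-10.25 - 7.5i - 3j + 0.25k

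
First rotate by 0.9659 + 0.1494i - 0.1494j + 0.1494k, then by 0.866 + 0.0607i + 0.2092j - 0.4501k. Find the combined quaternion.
0.9259 + 0.152i - 0.0036j - 0.3457k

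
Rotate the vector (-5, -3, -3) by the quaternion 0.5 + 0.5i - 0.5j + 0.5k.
(3, 3, -5)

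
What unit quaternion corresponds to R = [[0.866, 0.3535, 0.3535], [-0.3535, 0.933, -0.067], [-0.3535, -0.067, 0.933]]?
0.9659 + 0.183j - 0.183k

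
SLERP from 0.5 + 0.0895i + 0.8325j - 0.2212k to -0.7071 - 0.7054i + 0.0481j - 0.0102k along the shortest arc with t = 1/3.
0.6775 + 0.3619i + 0.6186j - 0.1654k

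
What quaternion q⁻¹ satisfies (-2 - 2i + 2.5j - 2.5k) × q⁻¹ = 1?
-0.0976 + 0.0976i - 0.122j + 0.122k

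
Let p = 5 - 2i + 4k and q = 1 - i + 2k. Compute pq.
-5 - 7i + 14k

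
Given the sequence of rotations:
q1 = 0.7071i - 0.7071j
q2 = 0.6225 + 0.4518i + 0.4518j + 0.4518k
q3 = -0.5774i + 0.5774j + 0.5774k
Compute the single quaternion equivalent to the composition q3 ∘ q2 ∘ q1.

q2 · q1 = 0.7596i - 0.1207j - 0.6389k
q3 · q2 · q1 = 0.8772 - 0.2992i + 0.0697j - 0.3689k
0.8772 - 0.2992i + 0.0697j - 0.3689k


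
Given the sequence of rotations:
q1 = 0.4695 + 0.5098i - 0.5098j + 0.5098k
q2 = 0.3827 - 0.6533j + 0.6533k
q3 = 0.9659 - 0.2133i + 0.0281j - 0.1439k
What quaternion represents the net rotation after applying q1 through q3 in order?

q2 · q1 = -0.4864 + 0.1951i - 0.1688j + 0.8349k
q3 · q2 · q1 = -0.3033 + 0.2914i - 0.0267j + 0.9069k
-0.3033 + 0.2914i - 0.0267j + 0.9069k


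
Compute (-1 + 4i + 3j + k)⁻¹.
-0.037 - 0.1481i - 0.1111j - 0.037k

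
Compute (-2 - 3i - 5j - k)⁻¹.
-0.0513 + 0.0769i + 0.1282j + 0.0256k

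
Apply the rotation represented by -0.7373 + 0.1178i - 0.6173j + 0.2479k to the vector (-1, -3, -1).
(-1.744, -1.905, 2.081)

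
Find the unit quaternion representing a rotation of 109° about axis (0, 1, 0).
0.5807 + 0.8141j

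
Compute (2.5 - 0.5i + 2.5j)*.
2.5 + 0.5i - 2.5j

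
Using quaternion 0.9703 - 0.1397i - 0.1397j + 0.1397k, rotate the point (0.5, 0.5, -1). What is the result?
(0.655, 0.384, -0.961)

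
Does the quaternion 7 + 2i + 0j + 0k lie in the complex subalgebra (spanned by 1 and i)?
Yes. The quaternion 7 + 2i has j- and k-coefficients y = z = 0, so it lies in the complex subalgebra spanned by 1 and i.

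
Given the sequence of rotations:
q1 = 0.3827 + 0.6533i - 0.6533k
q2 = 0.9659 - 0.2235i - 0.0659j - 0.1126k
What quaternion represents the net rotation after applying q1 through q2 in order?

q2 · q1 = 0.4421 + 0.5885i - 0.2448j - 0.6311k
0.4421 + 0.5885i - 0.2448j - 0.6311k


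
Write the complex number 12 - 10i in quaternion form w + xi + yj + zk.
12 - 10i + 0j + 0k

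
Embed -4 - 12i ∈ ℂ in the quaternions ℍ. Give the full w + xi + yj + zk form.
-4 - 12i + 0j + 0k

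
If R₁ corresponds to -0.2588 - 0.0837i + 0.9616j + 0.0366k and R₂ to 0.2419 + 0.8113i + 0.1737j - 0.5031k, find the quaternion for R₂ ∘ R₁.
-0.1433 + 0.2599i + 0.2001j + 0.9337k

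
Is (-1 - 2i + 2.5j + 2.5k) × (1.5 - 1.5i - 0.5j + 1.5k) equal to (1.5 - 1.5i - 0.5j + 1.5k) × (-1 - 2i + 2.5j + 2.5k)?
No: pq = -7 + 3.5i + 3.5j + 7k ≠ -7 - 6.5i + 5j - 2.5k = qp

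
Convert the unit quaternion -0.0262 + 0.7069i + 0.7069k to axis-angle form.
axis = (√2/2, 0, √2/2), θ = 183°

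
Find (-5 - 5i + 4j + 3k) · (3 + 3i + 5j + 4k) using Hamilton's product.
-32 - 29i + 16j - 48k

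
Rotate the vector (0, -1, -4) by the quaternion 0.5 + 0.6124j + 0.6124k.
(-1.837, -3.25, -1.75)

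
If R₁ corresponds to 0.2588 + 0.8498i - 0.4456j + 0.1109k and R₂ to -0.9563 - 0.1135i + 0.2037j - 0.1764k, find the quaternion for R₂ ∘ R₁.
-0.0407 - 0.8981i + 0.3415j - 0.2742k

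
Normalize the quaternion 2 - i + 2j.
0.6667 - 0.3333i + 0.6667j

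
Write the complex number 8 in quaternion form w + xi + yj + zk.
8 + 0i + 0j + 0k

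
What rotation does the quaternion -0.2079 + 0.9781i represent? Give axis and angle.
axis = (1, 0, 0), θ = 204°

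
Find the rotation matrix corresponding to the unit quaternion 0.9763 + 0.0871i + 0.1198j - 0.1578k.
[[0.9215, 0.329, 0.2064], [-0.2873, 0.935, -0.2079], [-0.2614, 0.1323, 0.9561]]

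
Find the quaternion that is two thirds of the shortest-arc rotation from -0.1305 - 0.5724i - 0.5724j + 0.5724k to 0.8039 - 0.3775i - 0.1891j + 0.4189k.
0.5505 - 0.5129i - 0.3716j + 0.5439k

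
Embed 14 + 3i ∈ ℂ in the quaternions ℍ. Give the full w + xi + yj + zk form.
14 + 3i + 0j + 0k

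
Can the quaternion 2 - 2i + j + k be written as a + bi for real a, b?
No. The quaternion 2 - 2i + j + k has j-coefficient y = 1 and k-coefficient z = 1, not both zero, so it does not lie in the complex subalgebra spanned by 1 and i.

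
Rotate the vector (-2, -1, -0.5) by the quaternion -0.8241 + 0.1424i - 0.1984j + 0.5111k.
(-1.82, 1.345, 0.36)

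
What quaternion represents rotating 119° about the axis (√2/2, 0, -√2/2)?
0.5075 + 0.6093i - 0.6093k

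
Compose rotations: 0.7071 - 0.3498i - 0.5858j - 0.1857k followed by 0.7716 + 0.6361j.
0.9182 - 0.388i - 0.0022j + 0.0792k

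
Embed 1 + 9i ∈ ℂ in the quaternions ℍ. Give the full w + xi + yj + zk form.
1 + 9i + 0j + 0k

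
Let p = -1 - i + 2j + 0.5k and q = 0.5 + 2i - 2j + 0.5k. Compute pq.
5.25 - 0.5i + 4.5j - 2.25k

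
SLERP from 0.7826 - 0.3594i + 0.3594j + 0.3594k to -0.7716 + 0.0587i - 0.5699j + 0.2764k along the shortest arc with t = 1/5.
0.8176 - 0.3106i + 0.4228j + 0.2371k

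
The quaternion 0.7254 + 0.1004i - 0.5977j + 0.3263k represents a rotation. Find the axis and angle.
axis = (0.1459, -0.8683, 0.474), θ = 87°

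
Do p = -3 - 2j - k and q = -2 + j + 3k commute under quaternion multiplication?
No: pq = 11 - 5i + j - 7k ≠ 11 + 5i + j - 7k = qp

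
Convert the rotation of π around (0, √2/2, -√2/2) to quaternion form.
0.7071j - 0.7071k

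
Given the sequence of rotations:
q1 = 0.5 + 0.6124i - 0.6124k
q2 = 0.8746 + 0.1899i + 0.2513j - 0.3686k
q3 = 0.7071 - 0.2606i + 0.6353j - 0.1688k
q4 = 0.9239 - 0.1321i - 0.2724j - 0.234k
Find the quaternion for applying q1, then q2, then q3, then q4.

q2 · q1 = 0.0953 + 0.4767i + 0.0162j - 0.8738k
q3 · q2 · q1 = 0.0338 - 0.2402i - 0.2362j - 0.941k
q4 · q3 · q2 · q1 = -0.285 - 0.0253i - 0.2955j - 0.9115k
-0.285 - 0.0253i - 0.2955j - 0.9115k


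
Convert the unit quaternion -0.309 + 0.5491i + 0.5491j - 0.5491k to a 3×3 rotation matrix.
[[-0.206, 0.2637, -0.9424], [0.9424, -0.206, -0.2637], [-0.2637, -0.9424, -0.206]]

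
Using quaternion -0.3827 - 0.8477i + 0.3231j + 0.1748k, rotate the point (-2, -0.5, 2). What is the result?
(-2.341, 0.541, -1.575)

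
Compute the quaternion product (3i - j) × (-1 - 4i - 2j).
10 - 3i + j - 10k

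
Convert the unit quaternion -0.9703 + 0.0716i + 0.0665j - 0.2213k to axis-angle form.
axis = (0.296, 0.2749, -0.9148), θ = 332°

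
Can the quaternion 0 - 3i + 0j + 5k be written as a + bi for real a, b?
No. The quaternion -3i + 5k has j-coefficient y = 0 and k-coefficient z = 5, not both zero, so it does not lie in the complex subalgebra spanned by 1 and i.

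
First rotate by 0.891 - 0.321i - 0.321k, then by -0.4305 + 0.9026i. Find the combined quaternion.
-0.0938 + 0.9424i + 0.2897j + 0.1382k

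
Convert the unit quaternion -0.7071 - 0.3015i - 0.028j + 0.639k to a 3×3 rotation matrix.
[[0.1818, 0.9206, -0.3457], [-0.8868, 0.0016, -0.4622], [-0.4249, 0.3906, 0.8166]]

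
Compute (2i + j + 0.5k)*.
-2i - j - 0.5k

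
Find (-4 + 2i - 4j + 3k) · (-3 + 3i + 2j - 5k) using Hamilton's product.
29 - 4i + 23j + 27k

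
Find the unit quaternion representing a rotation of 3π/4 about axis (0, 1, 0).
0.3827 + 0.9239j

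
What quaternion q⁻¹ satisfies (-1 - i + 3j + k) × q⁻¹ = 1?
-0.0833 + 0.0833i - 0.25j - 0.0833k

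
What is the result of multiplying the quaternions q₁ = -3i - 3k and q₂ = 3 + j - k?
-3 - 6i - 3j - 12k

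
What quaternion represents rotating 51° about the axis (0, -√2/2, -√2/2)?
0.9026 - 0.3044j - 0.3044k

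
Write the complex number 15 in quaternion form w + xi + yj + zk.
15 + 0i + 0j + 0k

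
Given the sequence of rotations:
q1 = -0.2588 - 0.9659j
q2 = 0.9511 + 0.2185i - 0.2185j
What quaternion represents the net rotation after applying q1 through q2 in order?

q2 · q1 = -0.4572 - 0.0565i - 0.8621j - 0.211k
-0.4572 - 0.0565i - 0.8621j - 0.211k


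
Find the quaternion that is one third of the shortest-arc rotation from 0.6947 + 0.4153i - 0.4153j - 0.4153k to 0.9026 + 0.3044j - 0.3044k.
0.84 + 0.299i - 0.1844j - 0.4136k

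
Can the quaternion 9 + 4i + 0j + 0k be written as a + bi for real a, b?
Yes. The quaternion 9 + 4i has j- and k-coefficients y = z = 0, so it lies in the complex subalgebra spanned by 1 and i.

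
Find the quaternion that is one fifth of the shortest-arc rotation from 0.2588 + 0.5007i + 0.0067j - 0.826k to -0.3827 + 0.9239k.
0.2907 + 0.4075i + 0.0055j - 0.8657k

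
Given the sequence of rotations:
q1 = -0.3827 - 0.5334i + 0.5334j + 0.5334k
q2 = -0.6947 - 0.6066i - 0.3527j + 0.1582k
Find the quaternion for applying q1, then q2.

q2 · q1 = 0.046 + 0.3302i + 0.0036j - 0.9428k
0.046 + 0.3302i + 0.0036j - 0.9428k


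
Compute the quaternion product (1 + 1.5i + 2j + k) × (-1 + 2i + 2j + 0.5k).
-8.5 - 0.5i + 1.25j - 1.5k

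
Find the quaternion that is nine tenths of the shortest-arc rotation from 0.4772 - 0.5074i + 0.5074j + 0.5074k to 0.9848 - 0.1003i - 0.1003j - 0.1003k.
0.9865 - 0.1579i - 0.0309j - 0.0309k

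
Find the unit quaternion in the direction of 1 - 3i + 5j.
0.169 - 0.5071i + 0.8452j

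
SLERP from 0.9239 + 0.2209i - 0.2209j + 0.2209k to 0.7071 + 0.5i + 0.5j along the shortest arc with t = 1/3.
0.9249 + 0.3446i + 0.0284j + 0.1581k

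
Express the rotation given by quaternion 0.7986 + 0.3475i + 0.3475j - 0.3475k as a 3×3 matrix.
[[0.517, 0.7965, 0.3135], [-0.3135, 0.517, -0.7965], [-0.7965, 0.3135, 0.517]]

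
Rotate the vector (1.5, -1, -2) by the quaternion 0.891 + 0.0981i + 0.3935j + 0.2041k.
(-0.286, -0.208, -2.669)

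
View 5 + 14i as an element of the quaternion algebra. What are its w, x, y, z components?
5 + 14i + 0j + 0k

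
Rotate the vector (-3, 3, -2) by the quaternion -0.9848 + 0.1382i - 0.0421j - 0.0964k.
(-3.651, 1.734, -2.38)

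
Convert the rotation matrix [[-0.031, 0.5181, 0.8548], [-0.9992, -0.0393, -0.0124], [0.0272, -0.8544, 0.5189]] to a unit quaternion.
0.6018 - 0.3498i + 0.3438j - 0.6303k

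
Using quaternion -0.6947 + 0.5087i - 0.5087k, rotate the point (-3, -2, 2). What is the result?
(-1.069, -0.637, 3.931)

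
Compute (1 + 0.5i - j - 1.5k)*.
1 - 0.5i + j + 1.5k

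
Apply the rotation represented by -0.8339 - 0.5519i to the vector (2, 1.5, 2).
(2, -1.255, 2.162)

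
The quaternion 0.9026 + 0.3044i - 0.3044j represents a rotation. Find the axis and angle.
axis = (√2/2, -√2/2, 0), θ = 51°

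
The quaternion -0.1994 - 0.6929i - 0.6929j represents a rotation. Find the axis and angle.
axis = (-√2/2, -√2/2, 0), θ = 203°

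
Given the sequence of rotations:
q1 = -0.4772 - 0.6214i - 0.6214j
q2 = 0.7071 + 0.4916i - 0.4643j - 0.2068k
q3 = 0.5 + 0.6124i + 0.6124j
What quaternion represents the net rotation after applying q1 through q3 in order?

q2 · q1 = -0.3205 - 0.8025i - 0.0893j - 0.4953k
q3 · q2 · q1 = 0.3859 - 0.9008i + 0.0624j + 0.1891k
0.3859 - 0.9008i + 0.0624j + 0.1891k


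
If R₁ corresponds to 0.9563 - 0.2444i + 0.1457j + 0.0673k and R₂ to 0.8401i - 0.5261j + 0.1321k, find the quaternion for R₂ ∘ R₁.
0.2731 + 0.7487i - 0.5919j + 0.1202k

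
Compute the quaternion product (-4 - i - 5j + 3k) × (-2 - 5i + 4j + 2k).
17 - 19j - 43k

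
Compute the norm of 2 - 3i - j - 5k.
√39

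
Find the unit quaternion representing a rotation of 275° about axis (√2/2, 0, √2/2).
-0.7373 + 0.4777i + 0.4777k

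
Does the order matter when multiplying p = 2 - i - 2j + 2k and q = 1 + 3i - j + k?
Yes: pq = 1 + 5i + 3j + 11k ≠ 1 + 5i - 11j - 3k = qp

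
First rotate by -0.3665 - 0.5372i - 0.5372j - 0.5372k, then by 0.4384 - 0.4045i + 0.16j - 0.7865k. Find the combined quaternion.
-0.7145 - 0.5957i - 0.0889j + 0.356k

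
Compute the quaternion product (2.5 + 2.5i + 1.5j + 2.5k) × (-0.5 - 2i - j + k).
2.75 - 2.25i - 10.75j + 1.75k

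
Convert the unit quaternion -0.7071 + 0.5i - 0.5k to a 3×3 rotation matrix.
[[0.5, -0.7071, -0.5], [0.7071, 0, 0.7071], [-0.5, -0.7071, 0.5]]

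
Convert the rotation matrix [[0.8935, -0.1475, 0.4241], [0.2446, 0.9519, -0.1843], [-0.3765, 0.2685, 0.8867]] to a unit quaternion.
0.9659 + 0.1172i + 0.2072j + 0.1015k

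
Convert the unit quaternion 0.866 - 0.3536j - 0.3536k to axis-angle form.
axis = (0, -√2/2, -√2/2), θ = π/3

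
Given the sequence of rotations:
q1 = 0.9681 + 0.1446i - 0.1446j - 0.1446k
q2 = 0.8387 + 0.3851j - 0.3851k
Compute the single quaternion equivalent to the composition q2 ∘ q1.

q2 · q1 = 0.8119 + 0.0099i + 0.1959j - 0.5498k
0.8119 + 0.0099i + 0.1959j - 0.5498k


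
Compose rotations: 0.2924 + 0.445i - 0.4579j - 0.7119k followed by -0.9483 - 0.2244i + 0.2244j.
-0.0747 - 0.6474i + 0.3401j + 0.678k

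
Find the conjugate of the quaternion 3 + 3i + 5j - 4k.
3 - 3i - 5j + 4k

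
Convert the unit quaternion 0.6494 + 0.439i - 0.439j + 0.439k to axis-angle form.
axis = (√3/3, -√3/3, √3/3), θ = 99°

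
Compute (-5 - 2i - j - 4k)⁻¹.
-0.1087 + 0.0435i + 0.0217j + 0.087k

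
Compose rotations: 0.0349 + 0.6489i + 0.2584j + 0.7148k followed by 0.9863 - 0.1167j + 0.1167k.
-0.0188 + 0.5264i + 0.3265j + 0.7848k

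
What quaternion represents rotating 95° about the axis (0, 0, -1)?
0.6756 - 0.7373k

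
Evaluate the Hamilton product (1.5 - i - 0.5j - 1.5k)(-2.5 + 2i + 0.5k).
-1 + 5.25i - 1.25j + 5.5k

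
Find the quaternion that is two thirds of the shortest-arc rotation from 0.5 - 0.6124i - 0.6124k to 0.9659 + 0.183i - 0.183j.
0.9498 - 0.1144i - 0.1405j - 0.2549k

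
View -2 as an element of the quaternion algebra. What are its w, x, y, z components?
-2 + 0i + 0j + 0k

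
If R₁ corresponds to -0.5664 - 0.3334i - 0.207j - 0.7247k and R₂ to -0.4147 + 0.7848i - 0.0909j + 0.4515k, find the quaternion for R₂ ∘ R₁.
0.8049 - 0.1469i + 0.5555j - 0.148k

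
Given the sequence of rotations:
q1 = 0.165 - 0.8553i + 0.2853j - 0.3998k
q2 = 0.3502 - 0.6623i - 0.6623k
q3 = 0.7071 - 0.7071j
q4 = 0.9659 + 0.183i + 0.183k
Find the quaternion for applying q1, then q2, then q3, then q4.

q2 · q1 = -0.7735 - 0.2199i + 0.4016j - 0.4382k
q3 · q2 · q1 = -0.263 + 0.1544i + 0.8309j - 0.4653k
q4 · q3 · q2 · q1 = -0.1971 - 0.051i + 0.916j - 0.3455k
-0.1971 - 0.051i + 0.916j - 0.3455k


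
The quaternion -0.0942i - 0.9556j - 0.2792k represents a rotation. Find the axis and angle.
axis = (-0.0942, -0.9556, -0.2792), θ = π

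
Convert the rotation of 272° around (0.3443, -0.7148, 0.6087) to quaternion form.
-0.7193 + 0.2392i - 0.4965j + 0.4228k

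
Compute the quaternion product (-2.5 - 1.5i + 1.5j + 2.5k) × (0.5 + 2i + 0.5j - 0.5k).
2.25 - 7.75i + 3.75j - 1.25k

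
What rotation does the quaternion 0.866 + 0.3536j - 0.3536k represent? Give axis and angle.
axis = (0, √2/2, -√2/2), θ = π/3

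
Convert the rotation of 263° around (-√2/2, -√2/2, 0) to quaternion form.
-0.6626 - 0.5296i - 0.5296j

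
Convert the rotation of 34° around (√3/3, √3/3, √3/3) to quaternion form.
0.9563 + 0.1688i + 0.1688j + 0.1688k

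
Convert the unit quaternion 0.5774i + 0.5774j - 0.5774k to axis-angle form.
axis = (√3/3, √3/3, -√3/3), θ = π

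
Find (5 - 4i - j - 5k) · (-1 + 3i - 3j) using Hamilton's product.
4 + 4i - 29j + 20k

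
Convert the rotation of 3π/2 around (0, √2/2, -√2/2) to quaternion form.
-0.7071 + 0.5j - 0.5k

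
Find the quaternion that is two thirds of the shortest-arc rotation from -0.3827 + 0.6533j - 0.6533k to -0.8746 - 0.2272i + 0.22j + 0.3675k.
-0.867 - 0.1813i + 0.4641j + 0.0047k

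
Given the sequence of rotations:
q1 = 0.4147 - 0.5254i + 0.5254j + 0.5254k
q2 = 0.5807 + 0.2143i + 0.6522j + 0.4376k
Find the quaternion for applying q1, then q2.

q2 · q1 = -0.2192 - 0.1035i + 0.2331j + 0.9418k
-0.2192 - 0.1035i + 0.2331j + 0.9418k


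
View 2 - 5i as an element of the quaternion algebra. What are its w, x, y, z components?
2 - 5i + 0j + 0k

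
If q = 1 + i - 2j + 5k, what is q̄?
1 - i + 2j - 5k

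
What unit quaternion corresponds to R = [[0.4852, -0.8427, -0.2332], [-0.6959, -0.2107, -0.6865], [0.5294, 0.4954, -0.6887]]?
0.3827 + 0.7721i - 0.4982j + 0.0959k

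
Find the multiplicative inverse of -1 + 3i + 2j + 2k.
-0.0556 - 0.1667i - 0.1111j - 0.1111k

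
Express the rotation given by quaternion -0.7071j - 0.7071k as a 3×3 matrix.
[[-1, 0, 0], [0, 0, 1], [0, 1, 0]]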